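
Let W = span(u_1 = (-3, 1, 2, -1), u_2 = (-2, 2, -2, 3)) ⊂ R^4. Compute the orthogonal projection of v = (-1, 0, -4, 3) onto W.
proj_W(v) = (-25/314, 399/314, -480/157, 533/157)

Set up U = [u_1 | ... | u_2] ∈ R^(4×2). The projector onto W = col(U) is P = U (U^T U)^(-1) U^T.
Compute U^T U =
  [15, 1]
  [1, 21],
and U^T v = (-8, 19).
Solve U^T U · c = U^T v for the coefficients: c = (-187/314, 293/314). The projection is proj_W(v) = U c.
Check: (v - proj_W(v)) · u_1 = 0  (should be 0).
Check: (v - proj_W(v)) · u_2 = 0  (should be 0).
Result: proj_W(v) = (-25/314, 399/314, -480/157, 533/157).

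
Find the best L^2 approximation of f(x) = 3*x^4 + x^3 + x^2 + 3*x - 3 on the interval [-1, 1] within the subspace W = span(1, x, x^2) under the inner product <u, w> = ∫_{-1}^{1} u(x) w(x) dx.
g(x) = 25*x^2/7 + 18*x/5 - 114/35

The best approximation g ∈ W is the orthogonal projection of f onto W. Writing g = a_0 + a_1 x + a_2 x^2, the coefficients solve the normal equations G · a = b where
  G_{ij} = <φ_i, φ_j> and b_i = <f, φ_i>, with φ_0 = 1, φ_1 = x, φ_2 = x^2.
G =
  [2, 0, 2/3]
  [0, 2/3, 0]
  [2/3, 0, 2/5],
b = (-62/15, 12/5, -26/35).
Solving gives a_0 = -114/35, a_1 = 18/5, a_2 = 25/7, so
  g(x) = 25*x^2/7 + 18*x/5 - 114/35.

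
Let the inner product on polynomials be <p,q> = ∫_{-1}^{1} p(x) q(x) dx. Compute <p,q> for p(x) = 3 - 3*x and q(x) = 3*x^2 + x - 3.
<p,q> = -14

Expand the product: p(x)·q(x) = -9*x^3 + 6*x^2 + 12*x - 9.
∫_{-1}^{1} of each monomial x^k gives [2/(k+1) if k even, 0 if k odd]. Integrating term-by-term (or equivalently evaluating the antiderivative F(x) = -9*x^4/4 + 2*x^3 + 6*x^2 - 9*x at the endpoints):
  F(1) − F(−1) = -13/4 − (43/4) = -14.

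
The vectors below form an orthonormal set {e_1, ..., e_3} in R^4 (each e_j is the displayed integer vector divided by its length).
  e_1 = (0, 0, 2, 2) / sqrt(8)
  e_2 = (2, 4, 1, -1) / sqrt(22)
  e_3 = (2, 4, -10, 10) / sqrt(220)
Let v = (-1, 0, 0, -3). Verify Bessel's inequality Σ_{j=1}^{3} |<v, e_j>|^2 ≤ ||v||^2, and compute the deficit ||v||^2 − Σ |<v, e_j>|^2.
Σ |<v, e_j>|^2 = 46/5; ||v||^2 = 10; deficit = 4/5

Write each e_j = u_j / sqrt(<u_j, u_j>) where u_j is the displayed integer vector. Then <v, e_j> = <v, u_j> / sqrt(<u_j, u_j>), so |<v, e_j>|^2 = <v, u_j>^2 / <u_j, u_j>.
Coefficients: <v, e_1> = -6/sqrt(8), <v, e_2> = 1/sqrt(22), <v, e_3> = -32/sqrt(220).
Square and sum: Σ |<v, e_j>|^2 = 46/5.
Compute ||v||^2 = v·v = 10.
Deficit = 10 − 46/5 = 4/5 ≥ 0, confirming Bessel's inequality. (The deficit equals ||v − Σ <v,e_j> e_j||^2, the squared distance from v to span{e_j}.)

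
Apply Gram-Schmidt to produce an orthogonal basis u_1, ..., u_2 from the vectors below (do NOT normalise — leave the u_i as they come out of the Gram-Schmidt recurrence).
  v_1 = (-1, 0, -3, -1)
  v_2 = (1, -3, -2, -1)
Orthogonal basis:
  u_1 = (-1, 0, -3, -1)
  u_2 = (17/11, -3, -4/11, -5/11)

Apply the Gram-Schmidt recurrence
  u_1 = v_1
  u_i = v_i − Σ_{j<i} ((v_i · u_j) / (u_j · u_j)) · u_j.

Step by step this gives:
  u_1 = (-1, 0, -3, -1)
  u_2 = (17/11, -3, -4/11, -5/11)

Orthogonality check:
  u_2 · u_1 = 0 (should be 0)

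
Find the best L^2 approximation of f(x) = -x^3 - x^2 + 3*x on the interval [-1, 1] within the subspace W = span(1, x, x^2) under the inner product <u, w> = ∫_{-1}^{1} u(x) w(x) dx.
g(x) = -x^2 + 12*x/5

The best approximation g ∈ W is the orthogonal projection of f onto W. Writing g = a_0 + a_1 x + a_2 x^2, the coefficients solve the normal equations G · a = b where
  G_{ij} = <φ_i, φ_j> and b_i = <f, φ_i>, with φ_0 = 1, φ_1 = x, φ_2 = x^2.
G =
  [2, 0, 2/3]
  [0, 2/3, 0]
  [2/3, 0, 2/5],
b = (-2/3, 8/5, -2/5).
Solving gives a_0 = 0, a_1 = 12/5, a_2 = -1, so
  g(x) = -x^2 + 12*x/5.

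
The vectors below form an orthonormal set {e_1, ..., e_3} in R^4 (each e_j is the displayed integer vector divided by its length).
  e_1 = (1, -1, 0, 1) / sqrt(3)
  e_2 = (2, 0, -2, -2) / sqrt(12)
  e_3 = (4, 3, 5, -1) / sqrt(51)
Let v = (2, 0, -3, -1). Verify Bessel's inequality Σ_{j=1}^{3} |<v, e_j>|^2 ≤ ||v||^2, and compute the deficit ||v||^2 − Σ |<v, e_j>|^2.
Σ |<v, e_j>|^2 = 665/51; ||v||^2 = 14; deficit = 49/51

Write each e_j = u_j / sqrt(<u_j, u_j>) where u_j is the displayed integer vector. Then <v, e_j> = <v, u_j> / sqrt(<u_j, u_j>), so |<v, e_j>|^2 = <v, u_j>^2 / <u_j, u_j>.
Coefficients: <v, e_1> = 1/sqrt(3), <v, e_2> = 12/sqrt(12), <v, e_3> = -6/sqrt(51).
Square and sum: Σ |<v, e_j>|^2 = 665/51.
Compute ||v||^2 = v·v = 14.
Deficit = 14 − 665/51 = 49/51 ≥ 0, confirming Bessel's inequality. (The deficit equals ||v − Σ <v,e_j> e_j||^2, the squared distance from v to span{e_j}.)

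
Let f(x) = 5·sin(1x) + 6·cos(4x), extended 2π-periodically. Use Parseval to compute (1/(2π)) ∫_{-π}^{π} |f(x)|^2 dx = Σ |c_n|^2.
Σ |c_n|^2 = 61/2

Expand |f|^2 and use orthogonality of {sin(nx), cos(mx)} on [-π, π]:
  ∫_{-π}^{π} sin(nx)^2 dx = π, ∫ cos(mx)^2 dx = π, and cross terms integrate to 0.
So ∫_{-π}^{π} f(x)^2 dx = 5^2 · π + 6^2 · π = (25 + 36)π.
Divide by 2π: (25 + 36)/2 = 61/2.
By Parseval, this equals Σ |c_n|^2.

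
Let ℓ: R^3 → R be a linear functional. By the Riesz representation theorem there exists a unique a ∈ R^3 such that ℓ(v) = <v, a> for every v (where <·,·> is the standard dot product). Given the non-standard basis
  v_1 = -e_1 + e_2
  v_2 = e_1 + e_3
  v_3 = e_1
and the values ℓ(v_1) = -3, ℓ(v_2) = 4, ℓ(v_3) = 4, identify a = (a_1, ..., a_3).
a = (4, 1, 0)

Write a = (a_1, ..., a_3) in the standard basis. For each basis vector v_i, ℓ(v_i) = <v_i, a> is a linear equation in the a_j's. Collect the n equations into a matrix system V a = ℓ, where row i of V is v_i (expressed in the standard basis). Since V is invertible (lower-triangular with 1s on the diagonal, up to permutation), solve by back-substitution:
  V =
[[-1, 1, 0],
 [1, 0, 1],
 [1, 0, 0]]
  V a = (-3, 4, 4)
Solving gives a = (4, 1, 0).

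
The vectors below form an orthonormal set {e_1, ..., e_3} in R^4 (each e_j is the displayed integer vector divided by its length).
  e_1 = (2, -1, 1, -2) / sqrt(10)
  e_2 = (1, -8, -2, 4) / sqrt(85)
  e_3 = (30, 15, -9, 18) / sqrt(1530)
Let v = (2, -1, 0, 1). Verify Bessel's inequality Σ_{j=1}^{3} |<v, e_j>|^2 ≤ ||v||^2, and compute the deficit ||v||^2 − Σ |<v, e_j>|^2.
Σ |<v, e_j>|^2 = 29/5; ||v||^2 = 6; deficit = 1/5

Write each e_j = u_j / sqrt(<u_j, u_j>) where u_j is the displayed integer vector. Then <v, e_j> = <v, u_j> / sqrt(<u_j, u_j>), so |<v, e_j>|^2 = <v, u_j>^2 / <u_j, u_j>.
Coefficients: <v, e_1> = 3/sqrt(10), <v, e_2> = 14/sqrt(85), <v, e_3> = 63/sqrt(1530).
Square and sum: Σ |<v, e_j>|^2 = 29/5.
Compute ||v||^2 = v·v = 6.
Deficit = 6 − 29/5 = 1/5 ≥ 0, confirming Bessel's inequality. (The deficit equals ||v − Σ <v,e_j> e_j||^2, the squared distance from v to span{e_j}.)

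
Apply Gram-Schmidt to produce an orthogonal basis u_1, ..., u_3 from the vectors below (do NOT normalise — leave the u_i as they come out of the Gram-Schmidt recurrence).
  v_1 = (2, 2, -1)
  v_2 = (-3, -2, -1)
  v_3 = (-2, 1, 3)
Orthogonal basis:
  u_1 = (2, 2, -1)
  u_2 = (-1, 0, -2)
  u_3 = (-76/45, 19/9, 38/45)

Apply the Gram-Schmidt recurrence
  u_1 = v_1
  u_i = v_i − Σ_{j<i} ((v_i · u_j) / (u_j · u_j)) · u_j.

Step by step this gives:
  u_1 = (2, 2, -1)
  u_2 = (-1, 0, -2)
  u_3 = (-76/45, 19/9, 38/45)

Orthogonality check:
  u_2 · u_1 = 0 (should be 0)
  u_3 · u_1 = 0 (should be 0)
  u_3 · u_2 = 0 (should be 0)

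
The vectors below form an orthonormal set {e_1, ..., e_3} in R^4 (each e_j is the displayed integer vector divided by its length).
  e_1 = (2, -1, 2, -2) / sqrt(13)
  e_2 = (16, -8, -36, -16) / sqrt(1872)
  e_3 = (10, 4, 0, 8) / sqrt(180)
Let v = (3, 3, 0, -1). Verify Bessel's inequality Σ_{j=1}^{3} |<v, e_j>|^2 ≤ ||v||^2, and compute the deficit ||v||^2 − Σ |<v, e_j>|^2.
Σ |<v, e_j>|^2 = 46/5; ||v||^2 = 19; deficit = 49/5

Write each e_j = u_j / sqrt(<u_j, u_j>) where u_j is the displayed integer vector. Then <v, e_j> = <v, u_j> / sqrt(<u_j, u_j>), so |<v, e_j>|^2 = <v, u_j>^2 / <u_j, u_j>.
Coefficients: <v, e_1> = 5/sqrt(13), <v, e_2> = 40/sqrt(1872), <v, e_3> = 34/sqrt(180).
Square and sum: Σ |<v, e_j>|^2 = 46/5.
Compute ||v||^2 = v·v = 19.
Deficit = 19 − 46/5 = 49/5 ≥ 0, confirming Bessel's inequality. (The deficit equals ||v − Σ <v,e_j> e_j||^2, the squared distance from v to span{e_j}.)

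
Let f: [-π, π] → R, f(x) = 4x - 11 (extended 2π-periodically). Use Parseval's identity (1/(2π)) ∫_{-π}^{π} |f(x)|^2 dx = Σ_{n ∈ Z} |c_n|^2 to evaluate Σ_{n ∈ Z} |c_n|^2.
Σ |c_n|^2 = 16π^2/3 + 121

Expand and integrate term by term over [-π, π]:
  ∫ (4x)^2 dx = 16·(2π^3/3); ∫ 2·4·(-11)·x dx = 0 (odd integrand); ∫ (-11)^2 dx = 121·2π.
So (1/(2π)) ∫_{-π}^{π} (4x - 11)^2 dx = 16π^2/3 + 121 = 16π^2/3 + 121.
Parseval ⇒ Σ |c_n|^2 = 16π^2/3 + 121.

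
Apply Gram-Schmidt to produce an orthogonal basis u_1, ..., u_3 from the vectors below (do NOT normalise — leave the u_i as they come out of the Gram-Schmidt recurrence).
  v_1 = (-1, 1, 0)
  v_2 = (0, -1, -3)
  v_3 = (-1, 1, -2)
Orthogonal basis:
  u_1 = (-1, 1, 0)
  u_2 = (-1/2, -1/2, -3)
  u_3 = (6/19, 6/19, -2/19)

Apply the Gram-Schmidt recurrence
  u_1 = v_1
  u_i = v_i − Σ_{j<i} ((v_i · u_j) / (u_j · u_j)) · u_j.

Step by step this gives:
  u_1 = (-1, 1, 0)
  u_2 = (-1/2, -1/2, -3)
  u_3 = (6/19, 6/19, -2/19)

Orthogonality check:
  u_2 · u_1 = 0 (should be 0)
  u_3 · u_1 = 0 (should be 0)
  u_3 · u_2 = 0 (should be 0)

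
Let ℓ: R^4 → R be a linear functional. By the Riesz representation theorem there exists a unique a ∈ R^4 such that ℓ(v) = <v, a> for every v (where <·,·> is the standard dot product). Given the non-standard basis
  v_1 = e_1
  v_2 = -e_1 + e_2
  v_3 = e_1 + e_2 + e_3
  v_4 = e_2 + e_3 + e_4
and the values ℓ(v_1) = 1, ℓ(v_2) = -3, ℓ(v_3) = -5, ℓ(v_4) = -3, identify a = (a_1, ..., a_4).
a = (1, -2, -4, 3)

Write a = (a_1, ..., a_4) in the standard basis. For each basis vector v_i, ℓ(v_i) = <v_i, a> is a linear equation in the a_j's. Collect the n equations into a matrix system V a = ℓ, where row i of V is v_i (expressed in the standard basis). Since V is invertible (lower-triangular with 1s on the diagonal, up to permutation), solve by back-substitution:
  V =
[[1, 0, 0, 0],
 [-1, 1, 0, 0],
 [1, 1, 1, 0],
 [0, 1, 1, 1]]
  V a = (1, -3, -5, -3)
Solving gives a = (1, -2, -4, 3).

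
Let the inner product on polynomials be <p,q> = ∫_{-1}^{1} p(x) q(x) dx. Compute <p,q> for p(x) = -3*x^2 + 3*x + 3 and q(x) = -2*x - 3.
<p,q> = -16

Expand the product: p(x)·q(x) = 6*x^3 + 3*x^2 - 15*x - 9.
∫_{-1}^{1} of each monomial x^k gives [2/(k+1) if k even, 0 if k odd]. Integrating term-by-term (or equivalently evaluating the antiderivative F(x) = 3*x^4/2 + x^3 - 15*x^2/2 - 9*x at the endpoints):
  F(1) − F(−1) = -14 − (2) = -16.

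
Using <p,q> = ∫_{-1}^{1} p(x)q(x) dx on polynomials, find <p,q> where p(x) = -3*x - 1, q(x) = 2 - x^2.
<p,q> = -10/3

Expand the product: p(x)·q(x) = 3*x^3 + x^2 - 6*x - 2.
∫_{-1}^{1} of each monomial x^k gives [2/(k+1) if k even, 0 if k odd]. Integrating term-by-term (or equivalently evaluating the antiderivative F(x) = 3*x^4/4 + x^3/3 - 3*x^2 - 2*x at the endpoints):
  F(1) − F(−1) = -47/12 − (-7/12) = -10/3.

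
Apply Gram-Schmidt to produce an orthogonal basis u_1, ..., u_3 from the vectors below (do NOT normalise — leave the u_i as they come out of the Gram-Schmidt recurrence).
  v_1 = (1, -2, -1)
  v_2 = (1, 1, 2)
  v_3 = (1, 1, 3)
Orthogonal basis:
  u_1 = (1, -2, -1)
  u_2 = (3/2, 0, 3/2)
  u_3 = (-1/3, -1/3, 1/3)

Apply the Gram-Schmidt recurrence
  u_1 = v_1
  u_i = v_i − Σ_{j<i} ((v_i · u_j) / (u_j · u_j)) · u_j.

Step by step this gives:
  u_1 = (1, -2, -1)
  u_2 = (3/2, 0, 3/2)
  u_3 = (-1/3, -1/3, 1/3)

Orthogonality check:
  u_2 · u_1 = 0 (should be 0)
  u_3 · u_1 = 0 (should be 0)
  u_3 · u_2 = 0 (should be 0)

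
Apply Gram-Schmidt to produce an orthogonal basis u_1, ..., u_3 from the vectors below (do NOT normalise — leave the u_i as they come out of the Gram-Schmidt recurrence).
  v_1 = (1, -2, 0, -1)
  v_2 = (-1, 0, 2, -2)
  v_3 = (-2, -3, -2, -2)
Orthogonal basis:
  u_1 = (1, -2, 0, -1)
  u_2 = (-7/6, 1/3, 2, -11/6)
  u_3 = (-152/53, -55/53, -118/53, -42/53)

Apply the Gram-Schmidt recurrence
  u_1 = v_1
  u_i = v_i − Σ_{j<i} ((v_i · u_j) / (u_j · u_j)) · u_j.

Step by step this gives:
  u_1 = (1, -2, 0, -1)
  u_2 = (-7/6, 1/3, 2, -11/6)
  u_3 = (-152/53, -55/53, -118/53, -42/53)

Orthogonality check:
  u_2 · u_1 = 0 (should be 0)
  u_3 · u_1 = 0 (should be 0)
  u_3 · u_2 = 0 (should be 0)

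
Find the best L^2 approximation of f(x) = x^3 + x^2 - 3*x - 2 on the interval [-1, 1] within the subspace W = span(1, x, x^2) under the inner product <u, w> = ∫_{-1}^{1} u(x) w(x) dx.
g(x) = x^2 - 12*x/5 - 2

The best approximation g ∈ W is the orthogonal projection of f onto W. Writing g = a_0 + a_1 x + a_2 x^2, the coefficients solve the normal equations G · a = b where
  G_{ij} = <φ_i, φ_j> and b_i = <f, φ_i>, with φ_0 = 1, φ_1 = x, φ_2 = x^2.
G =
  [2, 0, 2/3]
  [0, 2/3, 0]
  [2/3, 0, 2/5],
b = (-10/3, -8/5, -14/15).
Solving gives a_0 = -2, a_1 = -12/5, a_2 = 1, so
  g(x) = x^2 - 12*x/5 - 2.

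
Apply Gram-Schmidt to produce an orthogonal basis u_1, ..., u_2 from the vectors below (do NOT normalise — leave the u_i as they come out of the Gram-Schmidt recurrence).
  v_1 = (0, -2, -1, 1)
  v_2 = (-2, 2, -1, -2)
Orthogonal basis:
  u_1 = (0, -2, -1, 1)
  u_2 = (-2, 1/3, -11/6, -7/6)

Apply the Gram-Schmidt recurrence
  u_1 = v_1
  u_i = v_i − Σ_{j<i} ((v_i · u_j) / (u_j · u_j)) · u_j.

Step by step this gives:
  u_1 = (0, -2, -1, 1)
  u_2 = (-2, 1/3, -11/6, -7/6)

Orthogonality check:
  u_2 · u_1 = 0 (should be 0)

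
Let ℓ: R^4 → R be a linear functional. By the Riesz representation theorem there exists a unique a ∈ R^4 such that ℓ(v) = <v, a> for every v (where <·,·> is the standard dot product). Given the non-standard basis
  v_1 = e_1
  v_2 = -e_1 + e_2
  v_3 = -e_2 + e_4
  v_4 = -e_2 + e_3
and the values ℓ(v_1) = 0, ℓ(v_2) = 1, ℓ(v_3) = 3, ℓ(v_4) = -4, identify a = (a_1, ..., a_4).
a = (0, 1, -3, 4)

Write a = (a_1, ..., a_4) in the standard basis. For each basis vector v_i, ℓ(v_i) = <v_i, a> is a linear equation in the a_j's. Collect the n equations into a matrix system V a = ℓ, where row i of V is v_i (expressed in the standard basis). Since V is invertible (lower-triangular with 1s on the diagonal, up to permutation), solve by back-substitution:
  V =
[[1, 0, 0, 0],
 [-1, 1, 0, 0],
 [0, -1, 0, 1],
 [0, -1, 1, 0]]
  V a = (0, 1, 3, -4)
Solving gives a = (0, 1, -3, 4).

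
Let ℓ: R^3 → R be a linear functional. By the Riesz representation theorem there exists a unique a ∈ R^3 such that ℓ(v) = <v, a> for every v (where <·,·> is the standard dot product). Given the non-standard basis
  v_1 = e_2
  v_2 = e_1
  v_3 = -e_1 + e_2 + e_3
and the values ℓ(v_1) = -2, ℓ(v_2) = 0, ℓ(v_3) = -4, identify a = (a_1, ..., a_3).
a = (0, -2, -2)

Write a = (a_1, ..., a_3) in the standard basis. For each basis vector v_i, ℓ(v_i) = <v_i, a> is a linear equation in the a_j's. Collect the n equations into a matrix system V a = ℓ, where row i of V is v_i (expressed in the standard basis). Since V is invertible (lower-triangular with 1s on the diagonal, up to permutation), solve by back-substitution:
  V =
[[0, 1, 0],
 [1, 0, 0],
 [-1, 1, 1]]
  V a = (-2, 0, -4)
Solving gives a = (0, -2, -2).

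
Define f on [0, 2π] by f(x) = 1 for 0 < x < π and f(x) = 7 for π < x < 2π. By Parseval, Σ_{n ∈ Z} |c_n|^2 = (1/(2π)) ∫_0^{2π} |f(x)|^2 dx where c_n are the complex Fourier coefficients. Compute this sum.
Σ |c_n|^2 = 25

Parseval equates the L^2 energy of f (normalised by 1/(2π)) with the ℓ^2 sum of its Fourier coefficients: (1/(2π)) ∫_0^{2π} |f|^2 = Σ |c_n|^2.
Compute the left side: (1/(2π)) [∫_0^π 1^2 dx + ∫_π^{2π} 7^2 dx] = (1/(2π)) · (1π + 49π) = (1 + 49)/2 = 25.
So Σ_{n ∈ Z} |c_n|^2 = 25.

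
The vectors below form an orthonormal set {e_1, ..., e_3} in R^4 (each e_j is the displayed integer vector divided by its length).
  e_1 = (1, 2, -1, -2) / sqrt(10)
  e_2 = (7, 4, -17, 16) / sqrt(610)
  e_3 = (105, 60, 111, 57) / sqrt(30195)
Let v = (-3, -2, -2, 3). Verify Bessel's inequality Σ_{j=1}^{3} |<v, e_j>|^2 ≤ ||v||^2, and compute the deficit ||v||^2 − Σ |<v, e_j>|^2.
Σ |<v, e_j>|^2 = 1349/55; ||v||^2 = 26; deficit = 81/55

Write each e_j = u_j / sqrt(<u_j, u_j>) where u_j is the displayed integer vector. Then <v, e_j> = <v, u_j> / sqrt(<u_j, u_j>), so |<v, e_j>|^2 = <v, u_j>^2 / <u_j, u_j>.
Coefficients: <v, e_1> = -11/sqrt(10), <v, e_2> = 53/sqrt(610), <v, e_3> = -486/sqrt(30195).
Square and sum: Σ |<v, e_j>|^2 = 1349/55.
Compute ||v||^2 = v·v = 26.
Deficit = 26 − 1349/55 = 81/55 ≥ 0, confirming Bessel's inequality. (The deficit equals ||v − Σ <v,e_j> e_j||^2, the squared distance from v to span{e_j}.)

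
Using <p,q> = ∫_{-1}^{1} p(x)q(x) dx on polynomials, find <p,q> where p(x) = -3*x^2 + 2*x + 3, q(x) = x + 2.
<p,q> = 28/3

Expand the product: p(x)·q(x) = -3*x^3 - 4*x^2 + 7*x + 6.
∫_{-1}^{1} of each monomial x^k gives [2/(k+1) if k even, 0 if k odd]. Integrating term-by-term (or equivalently evaluating the antiderivative F(x) = -3*x^4/4 - 4*x^3/3 + 7*x^2/2 + 6*x at the endpoints):
  F(1) − F(−1) = 89/12 − (-23/12) = 28/3.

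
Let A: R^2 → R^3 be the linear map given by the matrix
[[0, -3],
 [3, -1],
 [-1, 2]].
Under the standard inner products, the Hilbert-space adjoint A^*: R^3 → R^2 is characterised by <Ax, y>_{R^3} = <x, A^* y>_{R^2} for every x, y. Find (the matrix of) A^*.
A^* = A^T =
[[0, 3, -1],
 [-3, -1, 2]]

For real matrices with standard dot products, the defining identity <Ax, y> = <x, A^* y> gives (Ax)^T y = x^T (A^*) y, i.e. x^T A^T y = x^T (A^*) y. Since this holds for all x, y, we must have A^* = A^T. Therefore
A^* =
[[0, 3, -1],
 [-3, -1, 2]].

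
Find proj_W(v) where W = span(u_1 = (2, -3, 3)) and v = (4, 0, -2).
proj_W(v) = (2/11, -3/11, 3/11)

Set up U = [u_1 | ... | u_1] ∈ R^(3×1). The projector onto W = col(U) is P = U (U^T U)^(-1) U^T.
Compute U^T U =
  [22],
and U^T v = (2).
Solve U^T U · c = U^T v for the coefficients: c = (1/11). The projection is proj_W(v) = U c.
Check: (v - proj_W(v)) · u_1 = 0  (should be 0).
Result: proj_W(v) = (2/11, -3/11, 3/11).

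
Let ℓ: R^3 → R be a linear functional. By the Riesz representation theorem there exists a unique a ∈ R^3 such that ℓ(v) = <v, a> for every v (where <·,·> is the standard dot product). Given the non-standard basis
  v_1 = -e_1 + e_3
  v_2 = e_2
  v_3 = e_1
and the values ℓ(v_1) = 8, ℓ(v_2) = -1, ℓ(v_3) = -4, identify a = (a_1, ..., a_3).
a = (-4, -1, 4)

Write a = (a_1, ..., a_3) in the standard basis. For each basis vector v_i, ℓ(v_i) = <v_i, a> is a linear equation in the a_j's. Collect the n equations into a matrix system V a = ℓ, where row i of V is v_i (expressed in the standard basis). Since V is invertible (lower-triangular with 1s on the diagonal, up to permutation), solve by back-substitution:
  V =
[[-1, 0, 1],
 [0, 1, 0],
 [1, 0, 0]]
  V a = (8, -1, -4)
Solving gives a = (-4, -1, 4).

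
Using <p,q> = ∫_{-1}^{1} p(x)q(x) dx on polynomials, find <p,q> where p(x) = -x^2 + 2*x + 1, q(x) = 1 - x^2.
<p,q> = 16/15

Expand the product: p(x)·q(x) = x^4 - 2*x^3 - 2*x^2 + 2*x + 1.
∫_{-1}^{1} of each monomial x^k gives [2/(k+1) if k even, 0 if k odd]. Integrating term-by-term (or equivalently evaluating the antiderivative F(x) = x^5/5 - x^4/2 - 2*x^3/3 + x^2 + x at the endpoints):
  F(1) − F(−1) = 31/30 − (-1/30) = 16/15.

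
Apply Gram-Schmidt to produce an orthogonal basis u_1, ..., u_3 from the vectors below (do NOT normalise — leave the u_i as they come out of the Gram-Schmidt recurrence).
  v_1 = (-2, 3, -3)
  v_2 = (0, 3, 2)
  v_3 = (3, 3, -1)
Orthogonal basis:
  u_1 = (-2, 3, -3)
  u_2 = (3/11, 57/22, 53/22)
  u_3 = (945/277, 252/277, -378/277)

Apply the Gram-Schmidt recurrence
  u_1 = v_1
  u_i = v_i − Σ_{j<i} ((v_i · u_j) / (u_j · u_j)) · u_j.

Step by step this gives:
  u_1 = (-2, 3, -3)
  u_2 = (3/11, 57/22, 53/22)
  u_3 = (945/277, 252/277, -378/277)

Orthogonality check:
  u_2 · u_1 = 0 (should be 0)
  u_3 · u_1 = 0 (should be 0)
  u_3 · u_2 = 0 (should be 0)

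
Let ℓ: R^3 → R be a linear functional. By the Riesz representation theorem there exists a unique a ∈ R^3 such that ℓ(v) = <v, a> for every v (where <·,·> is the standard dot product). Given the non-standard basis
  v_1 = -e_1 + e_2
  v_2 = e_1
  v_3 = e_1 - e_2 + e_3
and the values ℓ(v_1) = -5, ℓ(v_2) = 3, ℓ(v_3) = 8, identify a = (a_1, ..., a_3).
a = (3, -2, 3)

Write a = (a_1, ..., a_3) in the standard basis. For each basis vector v_i, ℓ(v_i) = <v_i, a> is a linear equation in the a_j's. Collect the n equations into a matrix system V a = ℓ, where row i of V is v_i (expressed in the standard basis). Since V is invertible (lower-triangular with 1s on the diagonal, up to permutation), solve by back-substitution:
  V =
[[-1, 1, 0],
 [1, 0, 0],
 [1, -1, 1]]
  V a = (-5, 3, 8)
Solving gives a = (3, -2, 3).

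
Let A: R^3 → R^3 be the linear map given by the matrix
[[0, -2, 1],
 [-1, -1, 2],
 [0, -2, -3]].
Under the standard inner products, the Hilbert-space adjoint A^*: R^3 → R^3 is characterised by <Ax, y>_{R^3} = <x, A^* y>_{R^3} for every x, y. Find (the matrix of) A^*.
A^* = A^T =
[[0, -1, 0],
 [-2, -1, -2],
 [1, 2, -3]]

For real matrices with standard dot products, the defining identity <Ax, y> = <x, A^* y> gives (Ax)^T y = x^T (A^*) y, i.e. x^T A^T y = x^T (A^*) y. Since this holds for all x, y, we must have A^* = A^T. Therefore
A^* =
[[0, -1, 0],
 [-2, -1, -2],
 [1, 2, -3]].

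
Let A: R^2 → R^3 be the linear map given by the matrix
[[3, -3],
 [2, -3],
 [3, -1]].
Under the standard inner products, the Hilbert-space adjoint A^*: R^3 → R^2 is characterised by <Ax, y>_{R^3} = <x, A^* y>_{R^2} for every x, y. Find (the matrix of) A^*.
A^* = A^T =
[[3, 2, 3],
 [-3, -3, -1]]

For real matrices with standard dot products, the defining identity <Ax, y> = <x, A^* y> gives (Ax)^T y = x^T (A^*) y, i.e. x^T A^T y = x^T (A^*) y. Since this holds for all x, y, we must have A^* = A^T. Therefore
A^* =
[[3, 2, 3],
 [-3, -3, -1]].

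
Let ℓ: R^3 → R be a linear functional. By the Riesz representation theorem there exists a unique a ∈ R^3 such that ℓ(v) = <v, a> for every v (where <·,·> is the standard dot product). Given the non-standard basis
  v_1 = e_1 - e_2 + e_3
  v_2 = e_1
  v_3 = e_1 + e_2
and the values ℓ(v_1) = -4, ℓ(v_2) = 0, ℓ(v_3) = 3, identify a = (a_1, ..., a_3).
a = (0, 3, -1)

Write a = (a_1, ..., a_3) in the standard basis. For each basis vector v_i, ℓ(v_i) = <v_i, a> is a linear equation in the a_j's. Collect the n equations into a matrix system V a = ℓ, where row i of V is v_i (expressed in the standard basis). Since V is invertible (lower-triangular with 1s on the diagonal, up to permutation), solve by back-substitution:
  V =
[[1, -1, 1],
 [1, 0, 0],
 [1, 1, 0]]
  V a = (-4, 0, 3)
Solving gives a = (0, 3, -1).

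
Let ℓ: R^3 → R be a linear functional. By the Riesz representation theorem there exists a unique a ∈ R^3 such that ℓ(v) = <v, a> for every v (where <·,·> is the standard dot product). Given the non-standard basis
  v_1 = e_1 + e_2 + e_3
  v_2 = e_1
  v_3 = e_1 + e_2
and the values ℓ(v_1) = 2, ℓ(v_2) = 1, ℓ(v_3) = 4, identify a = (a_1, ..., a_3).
a = (1, 3, -2)

Write a = (a_1, ..., a_3) in the standard basis. For each basis vector v_i, ℓ(v_i) = <v_i, a> is a linear equation in the a_j's. Collect the n equations into a matrix system V a = ℓ, where row i of V is v_i (expressed in the standard basis). Since V is invertible (lower-triangular with 1s on the diagonal, up to permutation), solve by back-substitution:
  V =
[[1, 1, 1],
 [1, 0, 0],
 [1, 1, 0]]
  V a = (2, 1, 4)
Solving gives a = (1, 3, -2).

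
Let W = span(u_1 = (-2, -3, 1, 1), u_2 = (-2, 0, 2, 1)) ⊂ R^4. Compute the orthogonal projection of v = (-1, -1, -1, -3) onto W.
proj_W(v) = (22/43, -45/43, -37/43, -11/43)

Set up U = [u_1 | ... | u_2] ∈ R^(4×2). The projector onto W = col(U) is P = U (U^T U)^(-1) U^T.
Compute U^T U =
  [15, 7]
  [7, 9],
and U^T v = (1, -3).
Solve U^T U · c = U^T v for the coefficients: c = (15/43, -26/43). The projection is proj_W(v) = U c.
Check: (v - proj_W(v)) · u_1 = 0  (should be 0).
Check: (v - proj_W(v)) · u_2 = 0  (should be 0).
Result: proj_W(v) = (22/43, -45/43, -37/43, -11/43).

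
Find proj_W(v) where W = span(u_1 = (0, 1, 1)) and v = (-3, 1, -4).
proj_W(v) = (0, -3/2, -3/2)

Set up U = [u_1 | ... | u_1] ∈ R^(3×1). The projector onto W = col(U) is P = U (U^T U)^(-1) U^T.
Compute U^T U =
  [2],
and U^T v = (-3).
Solve U^T U · c = U^T v for the coefficients: c = (-3/2). The projection is proj_W(v) = U c.
Check: (v - proj_W(v)) · u_1 = 0  (should be 0).
Result: proj_W(v) = (0, -3/2, -3/2).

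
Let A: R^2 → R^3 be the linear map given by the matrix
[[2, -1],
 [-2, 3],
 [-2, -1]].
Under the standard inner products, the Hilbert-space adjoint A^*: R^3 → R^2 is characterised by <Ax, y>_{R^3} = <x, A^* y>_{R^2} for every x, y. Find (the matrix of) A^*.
A^* = A^T =
[[2, -2, -2],
 [-1, 3, -1]]

For real matrices with standard dot products, the defining identity <Ax, y> = <x, A^* y> gives (Ax)^T y = x^T (A^*) y, i.e. x^T A^T y = x^T (A^*) y. Since this holds for all x, y, we must have A^* = A^T. Therefore
A^* =
[[2, -2, -2],
 [-1, 3, -1]].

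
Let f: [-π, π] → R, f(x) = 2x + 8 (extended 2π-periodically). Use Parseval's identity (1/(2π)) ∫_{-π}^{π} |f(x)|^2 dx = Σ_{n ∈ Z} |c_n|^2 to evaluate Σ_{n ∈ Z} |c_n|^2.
Σ |c_n|^2 = 4π^2/3 + 64

Expand and integrate term by term over [-π, π]:
  ∫ (2x)^2 dx = 4·(2π^3/3); ∫ 2·2·(8)·x dx = 0 (odd integrand); ∫ 8^2 dx = 64·2π.
So (1/(2π)) ∫_{-π}^{π} (2x + 8)^2 dx = 4π^2/3 + 64 = 4π^2/3 + 64.
Parseval ⇒ Σ |c_n|^2 = 4π^2/3 + 64.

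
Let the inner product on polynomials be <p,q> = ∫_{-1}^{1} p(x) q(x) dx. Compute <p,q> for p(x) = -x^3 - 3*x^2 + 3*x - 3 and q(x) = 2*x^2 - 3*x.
<p,q> = -56/5

Expand the product: p(x)·q(x) = -2*x^5 - 3*x^4 + 15*x^3 - 15*x^2 + 9*x.
∫_{-1}^{1} of each monomial x^k gives [2/(k+1) if k even, 0 if k odd]. Integrating term-by-term (or equivalently evaluating the antiderivative F(x) = -x^6/3 - 3*x^5/5 + 15*x^4/4 - 5*x^3 + 9*x^2/2 at the endpoints):
  F(1) − F(−1) = 139/60 − (811/60) = -56/5.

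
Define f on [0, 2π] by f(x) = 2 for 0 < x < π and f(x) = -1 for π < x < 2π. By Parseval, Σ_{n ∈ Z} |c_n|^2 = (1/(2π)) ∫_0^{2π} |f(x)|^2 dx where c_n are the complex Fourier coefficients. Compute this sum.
Σ |c_n|^2 = 5/2

Parseval equates the L^2 energy of f (normalised by 1/(2π)) with the ℓ^2 sum of its Fourier coefficients: (1/(2π)) ∫_0^{2π} |f|^2 = Σ |c_n|^2.
Compute the left side: (1/(2π)) [∫_0^π 2^2 dx + ∫_π^{2π} (-1)^2 dx] = (1/(2π)) · (4π + 1π) = (4 + 1)/2 = 5/2.
So Σ_{n ∈ Z} |c_n|^2 = 5/2.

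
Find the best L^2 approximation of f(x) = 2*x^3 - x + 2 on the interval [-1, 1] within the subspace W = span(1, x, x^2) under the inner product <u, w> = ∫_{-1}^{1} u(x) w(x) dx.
g(x) = x/5 + 2

The best approximation g ∈ W is the orthogonal projection of f onto W. Writing g = a_0 + a_1 x + a_2 x^2, the coefficients solve the normal equations G · a = b where
  G_{ij} = <φ_i, φ_j> and b_i = <f, φ_i>, with φ_0 = 1, φ_1 = x, φ_2 = x^2.
G =
  [2, 0, 2/3]
  [0, 2/3, 0]
  [2/3, 0, 2/5],
b = (4, 2/15, 4/3).
Solving gives a_0 = 2, a_1 = 1/5, a_2 = 0, so
  g(x) = x/5 + 2.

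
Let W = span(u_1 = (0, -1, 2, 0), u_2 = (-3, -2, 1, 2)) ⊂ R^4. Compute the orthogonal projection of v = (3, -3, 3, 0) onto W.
proj_W(v) = (54/37, -45/37, 144/37, -36/37)

Set up U = [u_1 | ... | u_2] ∈ R^(4×2). The projector onto W = col(U) is P = U (U^T U)^(-1) U^T.
Compute U^T U =
  [5, 4]
  [4, 18],
and U^T v = (9, 0).
Solve U^T U · c = U^T v for the coefficients: c = (81/37, -18/37). The projection is proj_W(v) = U c.
Check: (v - proj_W(v)) · u_1 = 0  (should be 0).
Check: (v - proj_W(v)) · u_2 = 0  (should be 0).
Result: proj_W(v) = (54/37, -45/37, 144/37, -36/37).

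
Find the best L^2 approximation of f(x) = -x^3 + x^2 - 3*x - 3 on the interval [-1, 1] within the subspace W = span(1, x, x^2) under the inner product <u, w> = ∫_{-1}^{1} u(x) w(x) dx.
g(x) = x^2 - 18*x/5 - 3

The best approximation g ∈ W is the orthogonal projection of f onto W. Writing g = a_0 + a_1 x + a_2 x^2, the coefficients solve the normal equations G · a = b where
  G_{ij} = <φ_i, φ_j> and b_i = <f, φ_i>, with φ_0 = 1, φ_1 = x, φ_2 = x^2.
G =
  [2, 0, 2/3]
  [0, 2/3, 0]
  [2/3, 0, 2/5],
b = (-16/3, -12/5, -8/5).
Solving gives a_0 = -3, a_1 = -18/5, a_2 = 1, so
  g(x) = x^2 - 18*x/5 - 3.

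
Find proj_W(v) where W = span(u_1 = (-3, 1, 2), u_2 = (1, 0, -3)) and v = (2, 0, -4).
proj_W(v) = (112/59, -14/59, -238/59)

Set up U = [u_1 | ... | u_2] ∈ R^(3×2). The projector onto W = col(U) is P = U (U^T U)^(-1) U^T.
Compute U^T U =
  [14, -9]
  [-9, 10],
and U^T v = (-14, 14).
Solve U^T U · c = U^T v for the coefficients: c = (-14/59, 70/59). The projection is proj_W(v) = U c.
Check: (v - proj_W(v)) · u_1 = 0  (should be 0).
Check: (v - proj_W(v)) · u_2 = 0  (should be 0).
Result: proj_W(v) = (112/59, -14/59, -238/59).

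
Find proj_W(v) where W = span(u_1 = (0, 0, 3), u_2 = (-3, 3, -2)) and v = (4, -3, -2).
proj_W(v) = (7/2, -7/2, -2)

Set up U = [u_1 | ... | u_2] ∈ R^(3×2). The projector onto W = col(U) is P = U (U^T U)^(-1) U^T.
Compute U^T U =
  [9, -6]
  [-6, 22],
and U^T v = (-6, -17).
Solve U^T U · c = U^T v for the coefficients: c = (-13/9, -7/6). The projection is proj_W(v) = U c.
Check: (v - proj_W(v)) · u_1 = 0  (should be 0).
Check: (v - proj_W(v)) · u_2 = 0  (should be 0).
Result: proj_W(v) = (7/2, -7/2, -2).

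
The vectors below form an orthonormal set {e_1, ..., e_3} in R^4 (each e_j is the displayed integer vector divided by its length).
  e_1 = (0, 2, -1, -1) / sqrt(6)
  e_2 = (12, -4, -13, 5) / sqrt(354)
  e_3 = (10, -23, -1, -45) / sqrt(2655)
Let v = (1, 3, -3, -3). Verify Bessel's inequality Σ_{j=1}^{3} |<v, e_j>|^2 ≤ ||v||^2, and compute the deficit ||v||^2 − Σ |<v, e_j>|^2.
Σ |<v, e_j>|^2 = 1259/45; ||v||^2 = 28; deficit = 1/45

Write each e_j = u_j / sqrt(<u_j, u_j>) where u_j is the displayed integer vector. Then <v, e_j> = <v, u_j> / sqrt(<u_j, u_j>), so |<v, e_j>|^2 = <v, u_j>^2 / <u_j, u_j>.
Coefficients: <v, e_1> = 12/sqrt(6), <v, e_2> = 24/sqrt(354), <v, e_3> = 79/sqrt(2655).
Square and sum: Σ |<v, e_j>|^2 = 1259/45.
Compute ||v||^2 = v·v = 28.
Deficit = 28 − 1259/45 = 1/45 ≥ 0, confirming Bessel's inequality. (The deficit equals ||v − Σ <v,e_j> e_j||^2, the squared distance from v to span{e_j}.)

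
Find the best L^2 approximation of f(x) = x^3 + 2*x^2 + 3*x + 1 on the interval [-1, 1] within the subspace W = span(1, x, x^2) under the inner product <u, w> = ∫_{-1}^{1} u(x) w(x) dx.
g(x) = 2*x^2 + 18*x/5 + 1

The best approximation g ∈ W is the orthogonal projection of f onto W. Writing g = a_0 + a_1 x + a_2 x^2, the coefficients solve the normal equations G · a = b where
  G_{ij} = <φ_i, φ_j> and b_i = <f, φ_i>, with φ_0 = 1, φ_1 = x, φ_2 = x^2.
G =
  [2, 0, 2/3]
  [0, 2/3, 0]
  [2/3, 0, 2/5],
b = (10/3, 12/5, 22/15).
Solving gives a_0 = 1, a_1 = 18/5, a_2 = 2, so
  g(x) = 2*x^2 + 18*x/5 + 1.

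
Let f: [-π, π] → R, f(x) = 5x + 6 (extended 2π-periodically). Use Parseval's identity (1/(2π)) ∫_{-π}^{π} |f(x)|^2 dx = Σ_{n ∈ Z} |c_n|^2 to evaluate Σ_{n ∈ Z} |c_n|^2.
Σ |c_n|^2 = 25π^2/3 + 36

Expand and integrate term by term over [-π, π]:
  ∫ (5x)^2 dx = 25·(2π^3/3); ∫ 2·5·(6)·x dx = 0 (odd integrand); ∫ 6^2 dx = 36·2π.
So (1/(2π)) ∫_{-π}^{π} (5x + 6)^2 dx = 25π^2/3 + 36 = 25π^2/3 + 36.
Parseval ⇒ Σ |c_n|^2 = 25π^2/3 + 36.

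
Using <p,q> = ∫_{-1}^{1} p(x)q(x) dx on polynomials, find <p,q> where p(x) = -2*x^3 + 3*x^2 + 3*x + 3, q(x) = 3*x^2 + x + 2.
<p,q> = 134/5

Expand the product: p(x)·q(x) = -6*x^5 + 7*x^4 + 8*x^3 + 18*x^2 + 9*x + 6.
∫_{-1}^{1} of each monomial x^k gives [2/(k+1) if k even, 0 if k odd]. Integrating term-by-term (or equivalently evaluating the antiderivative F(x) = -x^6 + 7*x^5/5 + 2*x^4 + 6*x^3 + 9*x^2/2 + 6*x at the endpoints):
  F(1) − F(−1) = 189/10 − (-79/10) = 134/5.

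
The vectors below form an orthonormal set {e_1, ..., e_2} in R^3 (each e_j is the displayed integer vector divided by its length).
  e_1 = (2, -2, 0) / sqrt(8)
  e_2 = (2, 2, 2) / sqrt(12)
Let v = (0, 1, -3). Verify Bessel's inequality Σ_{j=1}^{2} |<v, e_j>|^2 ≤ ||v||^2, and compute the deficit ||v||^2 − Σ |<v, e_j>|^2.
Σ |<v, e_j>|^2 = 11/6; ||v||^2 = 10; deficit = 49/6

Write each e_j = u_j / sqrt(<u_j, u_j>) where u_j is the displayed integer vector. Then <v, e_j> = <v, u_j> / sqrt(<u_j, u_j>), so |<v, e_j>|^2 = <v, u_j>^2 / <u_j, u_j>.
Coefficients: <v, e_1> = -2/sqrt(8), <v, e_2> = -4/sqrt(12).
Square and sum: Σ |<v, e_j>|^2 = 11/6.
Compute ||v||^2 = v·v = 10.
Deficit = 10 − 11/6 = 49/6 ≥ 0, confirming Bessel's inequality. (The deficit equals ||v − Σ <v,e_j> e_j||^2, the squared distance from v to span{e_j}.)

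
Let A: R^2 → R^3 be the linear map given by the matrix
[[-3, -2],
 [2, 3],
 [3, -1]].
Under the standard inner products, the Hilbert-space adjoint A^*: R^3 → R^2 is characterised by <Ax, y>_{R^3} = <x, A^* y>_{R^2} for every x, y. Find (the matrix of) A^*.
A^* = A^T =
[[-3, 2, 3],
 [-2, 3, -1]]

For real matrices with standard dot products, the defining identity <Ax, y> = <x, A^* y> gives (Ax)^T y = x^T (A^*) y, i.e. x^T A^T y = x^T (A^*) y. Since this holds for all x, y, we must have A^* = A^T. Therefore
A^* =
[[-3, 2, 3],
 [-2, 3, -1]].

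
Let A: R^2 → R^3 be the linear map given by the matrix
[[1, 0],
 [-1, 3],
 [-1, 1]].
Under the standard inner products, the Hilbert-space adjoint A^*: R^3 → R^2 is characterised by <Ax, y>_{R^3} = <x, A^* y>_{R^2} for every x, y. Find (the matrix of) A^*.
A^* = A^T =
[[1, -1, -1],
 [0, 3, 1]]

For real matrices with standard dot products, the defining identity <Ax, y> = <x, A^* y> gives (Ax)^T y = x^T (A^*) y, i.e. x^T A^T y = x^T (A^*) y. Since this holds for all x, y, we must have A^* = A^T. Therefore
A^* =
[[1, -1, -1],
 [0, 3, 1]].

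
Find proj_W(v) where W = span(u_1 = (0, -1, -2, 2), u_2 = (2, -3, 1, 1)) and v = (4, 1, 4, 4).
proj_W(v) = (40/21, -17/7, 38/21, 2/21)

Set up U = [u_1 | ... | u_2] ∈ R^(4×2). The projector onto W = col(U) is P = U (U^T U)^(-1) U^T.
Compute U^T U =
  [9, 3]
  [3, 15],
and U^T v = (-1, 13).
Solve U^T U · c = U^T v for the coefficients: c = (-3/7, 20/21). The projection is proj_W(v) = U c.
Check: (v - proj_W(v)) · u_1 = 0  (should be 0).
Check: (v - proj_W(v)) · u_2 = 0  (should be 0).
Result: proj_W(v) = (40/21, -17/7, 38/21, 2/21).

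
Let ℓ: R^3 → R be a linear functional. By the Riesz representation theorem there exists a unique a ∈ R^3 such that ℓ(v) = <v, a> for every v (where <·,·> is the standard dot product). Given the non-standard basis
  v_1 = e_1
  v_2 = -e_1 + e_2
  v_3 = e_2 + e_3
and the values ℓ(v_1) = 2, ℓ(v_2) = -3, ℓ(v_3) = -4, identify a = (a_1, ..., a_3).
a = (2, -1, -3)

Write a = (a_1, ..., a_3) in the standard basis. For each basis vector v_i, ℓ(v_i) = <v_i, a> is a linear equation in the a_j's. Collect the n equations into a matrix system V a = ℓ, where row i of V is v_i (expressed in the standard basis). Since V is invertible (lower-triangular with 1s on the diagonal, up to permutation), solve by back-substitution:
  V =
[[1, 0, 0],
 [-1, 1, 0],
 [0, 1, 1]]
  V a = (2, -3, -4)
Solving gives a = (2, -1, -3).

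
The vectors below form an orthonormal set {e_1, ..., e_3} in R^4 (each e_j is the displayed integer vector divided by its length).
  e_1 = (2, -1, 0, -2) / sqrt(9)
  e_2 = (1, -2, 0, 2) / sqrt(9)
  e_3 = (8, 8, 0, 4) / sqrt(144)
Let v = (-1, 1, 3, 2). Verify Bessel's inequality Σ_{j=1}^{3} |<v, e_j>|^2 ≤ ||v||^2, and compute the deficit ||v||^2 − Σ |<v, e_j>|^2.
Σ |<v, e_j>|^2 = 6; ||v||^2 = 15; deficit = 9

Write each e_j = u_j / sqrt(<u_j, u_j>) where u_j is the displayed integer vector. Then <v, e_j> = <v, u_j> / sqrt(<u_j, u_j>), so |<v, e_j>|^2 = <v, u_j>^2 / <u_j, u_j>.
Coefficients: <v, e_1> = -7/sqrt(9), <v, e_2> = 1/sqrt(9), <v, e_3> = 8/sqrt(144).
Square and sum: Σ |<v, e_j>|^2 = 6.
Compute ||v||^2 = v·v = 15.
Deficit = 15 − 6 = 9 ≥ 0, confirming Bessel's inequality. (The deficit equals ||v − Σ <v,e_j> e_j||^2, the squared distance from v to span{e_j}.)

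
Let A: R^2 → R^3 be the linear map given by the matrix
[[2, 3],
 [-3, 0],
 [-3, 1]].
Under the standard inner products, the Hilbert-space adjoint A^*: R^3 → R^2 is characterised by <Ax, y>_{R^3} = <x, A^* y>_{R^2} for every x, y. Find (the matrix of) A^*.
A^* = A^T =
[[2, -3, -3],
 [3, 0, 1]]

For real matrices with standard dot products, the defining identity <Ax, y> = <x, A^* y> gives (Ax)^T y = x^T (A^*) y, i.e. x^T A^T y = x^T (A^*) y. Since this holds for all x, y, we must have A^* = A^T. Therefore
A^* =
[[2, -3, -3],
 [3, 0, 1]].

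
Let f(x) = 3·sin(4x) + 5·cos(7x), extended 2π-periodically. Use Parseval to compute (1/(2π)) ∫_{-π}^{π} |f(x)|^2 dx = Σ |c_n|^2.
Σ |c_n|^2 = 17

Expand |f|^2 and use orthogonality of {sin(nx), cos(mx)} on [-π, π]:
  ∫_{-π}^{π} sin(nx)^2 dx = π, ∫ cos(mx)^2 dx = π, and cross terms integrate to 0.
So ∫_{-π}^{π} f(x)^2 dx = 3^2 · π + 5^2 · π = (9 + 25)π.
Divide by 2π: (9 + 25)/2 = 17.
By Parseval, this equals Σ |c_n|^2.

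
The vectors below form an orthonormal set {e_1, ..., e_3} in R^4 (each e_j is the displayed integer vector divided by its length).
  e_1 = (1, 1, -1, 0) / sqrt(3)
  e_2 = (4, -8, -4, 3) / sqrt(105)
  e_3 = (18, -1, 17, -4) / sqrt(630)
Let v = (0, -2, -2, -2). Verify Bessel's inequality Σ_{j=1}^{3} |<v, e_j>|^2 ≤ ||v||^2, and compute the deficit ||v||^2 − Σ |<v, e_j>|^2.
Σ |<v, e_j>|^2 = 4; ||v||^2 = 12; deficit = 8

Write each e_j = u_j / sqrt(<u_j, u_j>) where u_j is the displayed integer vector. Then <v, e_j> = <v, u_j> / sqrt(<u_j, u_j>), so |<v, e_j>|^2 = <v, u_j>^2 / <u_j, u_j>.
Coefficients: <v, e_1> = 0/sqrt(3), <v, e_2> = 18/sqrt(105), <v, e_3> = -24/sqrt(630).
Square and sum: Σ |<v, e_j>|^2 = 4.
Compute ||v||^2 = v·v = 12.
Deficit = 12 − 4 = 8 ≥ 0, confirming Bessel's inequality. (The deficit equals ||v − Σ <v,e_j> e_j||^2, the squared distance from v to span{e_j}.)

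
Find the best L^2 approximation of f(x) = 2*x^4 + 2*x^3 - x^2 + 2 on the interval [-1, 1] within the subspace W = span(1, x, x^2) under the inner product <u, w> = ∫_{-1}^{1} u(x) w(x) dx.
g(x) = 5*x^2/7 + 6*x/5 + 64/35

The best approximation g ∈ W is the orthogonal projection of f onto W. Writing g = a_0 + a_1 x + a_2 x^2, the coefficients solve the normal equations G · a = b where
  G_{ij} = <φ_i, φ_j> and b_i = <f, φ_i>, with φ_0 = 1, φ_1 = x, φ_2 = x^2.
G =
  [2, 0, 2/3]
  [0, 2/3, 0]
  [2/3, 0, 2/5],
b = (62/15, 4/5, 158/105).
Solving gives a_0 = 64/35, a_1 = 6/5, a_2 = 5/7, so
  g(x) = 5*x^2/7 + 6*x/5 + 64/35.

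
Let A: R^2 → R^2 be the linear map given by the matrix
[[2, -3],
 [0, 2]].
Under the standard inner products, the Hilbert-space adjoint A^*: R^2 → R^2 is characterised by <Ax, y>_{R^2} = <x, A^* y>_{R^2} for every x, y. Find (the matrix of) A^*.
A^* = A^T =
[[2, 0],
 [-3, 2]]

For real matrices with standard dot products, the defining identity <Ax, y> = <x, A^* y> gives (Ax)^T y = x^T (A^*) y, i.e. x^T A^T y = x^T (A^*) y. Since this holds for all x, y, we must have A^* = A^T. Therefore
A^* =
[[2, 0],
 [-3, 2]].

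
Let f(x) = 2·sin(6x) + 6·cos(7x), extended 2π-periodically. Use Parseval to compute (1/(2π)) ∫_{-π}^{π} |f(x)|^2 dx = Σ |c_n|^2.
Σ |c_n|^2 = 20

Expand |f|^2 and use orthogonality of {sin(nx), cos(mx)} on [-π, π]:
  ∫_{-π}^{π} sin(nx)^2 dx = π, ∫ cos(mx)^2 dx = π, and cross terms integrate to 0.
So ∫_{-π}^{π} f(x)^2 dx = 2^2 · π + 6^2 · π = (4 + 36)π.
Divide by 2π: (4 + 36)/2 = 20.
By Parseval, this equals Σ |c_n|^2.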